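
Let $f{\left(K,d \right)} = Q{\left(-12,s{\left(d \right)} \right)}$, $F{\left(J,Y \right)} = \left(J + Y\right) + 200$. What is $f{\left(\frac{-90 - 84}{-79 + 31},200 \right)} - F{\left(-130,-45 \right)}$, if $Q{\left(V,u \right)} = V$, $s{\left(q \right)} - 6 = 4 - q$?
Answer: $-37$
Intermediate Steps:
$s{\left(q \right)} = 10 - q$ ($s{\left(q \right)} = 6 - \left(-4 + q\right) = 10 - q$)
$F{\left(J,Y \right)} = 200 + J + Y$
$f{\left(K,d \right)} = -12$
$f{\left(\frac{-90 - 84}{-79 + 31},200 \right)} - F{\left(-130,-45 \right)} = -12 - \left(200 - 130 - 45\right) = -12 - 25 = -37$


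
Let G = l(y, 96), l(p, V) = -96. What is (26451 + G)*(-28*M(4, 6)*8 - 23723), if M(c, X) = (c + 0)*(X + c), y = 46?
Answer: -861360465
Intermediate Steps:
M(c, X) = c*(X + c)
G = -96
(26451 + G)*(-28*M(4, 6)*8 - 23723) = (26451 - 96)*(-112*(6 + 4)*8 - 23723) = 26355*(-112*10*8 - 23723) = 26355*(-28*40*8 - 23723) = 26355*(-1120*8 - 23723) = 26355*(-8960 - 23723) = 26355*(-32683) = -861360465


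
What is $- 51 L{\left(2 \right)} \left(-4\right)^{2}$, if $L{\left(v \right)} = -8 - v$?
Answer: $8160$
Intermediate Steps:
$- 51 L{\left(2 \right)} \left(-4\right)^{2} = - 51 \left(-8 - 2\right) \left(-4\right)^{2} = - 51 \left(-8 - 2\right) 16 = \left(-51\right) \left(-10\right) 16 = 510 \cdot 16 = 8160$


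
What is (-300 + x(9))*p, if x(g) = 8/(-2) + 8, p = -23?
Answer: 6808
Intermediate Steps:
x(g) = 4 (x(g) = 8*(-½) + 8 = -4 + 8 = 4)
(-300 + x(9))*p = (-300 + 4)*(-23) = -296*(-23) = 6808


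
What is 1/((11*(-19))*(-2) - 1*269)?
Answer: 1/149 ≈ 0.0067114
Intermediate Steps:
1/((11*(-19))*(-2) - 1*269) = 1/(-209*(-2) - 269) = 1/(418 - 269) = 1/149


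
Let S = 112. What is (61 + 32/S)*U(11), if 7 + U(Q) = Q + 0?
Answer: 1716/7 ≈ 245.14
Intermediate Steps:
U(Q) = -7 + Q (U(Q) = -7 + (Q + 0) = -7 + Q)
(61 + 32/S)*U(11) = (61 + 32/112)*(-7 + 11) = (61 + 32*(1/112))*4 = (61 + 2/7)*4 = (429/7)*4 = 1716/7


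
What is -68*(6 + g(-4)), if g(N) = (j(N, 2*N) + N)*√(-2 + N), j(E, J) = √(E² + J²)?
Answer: -408 + 272*I*√6*(1 - √5) ≈ -408.0 - 823.54*I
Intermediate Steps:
g(N) = √(-2 + N)*(N + √5*√(N²)) (g(N) = (√(N² + (2*N)²) + N)*√(-2 + N) = (√(N² + 4*N²) + N)*√(-2 + N) = (√(5*N²) + N)*√(-2 + N) = (√5*√(N²) + N)*√(-2 + N) = (N + √5*√(N²))*√(-2 + N) = √(-2 + N)*(N + √5*√(N²)))
-68*(6 + g(-4)) = -68*(6 + √(-2 - 4)*(-4 + √5*√((-4)²))) = -68*(6 + √(-6)*(-4 + √5*√16)) = -68*(6 + (I*√6)*(-4 + √5*4)) = -68*(6 + (I*√6)*(-4 + 4*√5)) = -68*(6 + I*√6*(-4 + 4*√5)) = -408 - 68*I*√6*(-4 + 4*√5)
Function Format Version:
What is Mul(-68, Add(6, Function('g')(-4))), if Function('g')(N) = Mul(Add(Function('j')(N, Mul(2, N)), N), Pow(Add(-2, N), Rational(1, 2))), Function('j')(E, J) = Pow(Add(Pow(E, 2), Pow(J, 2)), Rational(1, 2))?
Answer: Add(-408, Mul(272, I, Pow(6, Rational(1, 2)), Add(1, Mul(-1, Pow(5, Rational(1, 2)))))) ≈ Add(-408.00, Mul(-823.54, I))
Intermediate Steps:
Function('g')(N) = Mul(Pow(Add(-2, N), Rational(1, 2)), Add(N, Mul(Pow(5, Rational(1, 2)), Pow(Pow(N, 2), Rational(1, 2))))) (Function('g')(N) = Mul(Add(Pow(Add(Pow(N, 2), Pow(Mul(2, N), 2)), Rational(1, 2)), N), Pow(Add(-2, N), Rational(1, 2))) = Mul(Add(Pow(Add(Pow(N, 2), Mul(4, Pow(N, 2))), Rational(1, 2)), N), Pow(Add(-2, N), Rational(1, 2))) = Mul(Add(Pow(Mul(5, Pow(N, 2)), Rational(1, 2)), N), Pow(Add(-2, N), Rational(1, 2))) = Mul(Add(Mul(Pow(5, Rational(1, 2)), Pow(Pow(N, 2), Rational(1, 2))), N), Pow(Add(-2, N), Rational(1, 2))) = Mul(Add(N, Mul(Pow(5, Rational(1, 2)), Pow(Pow(N, 2), Rational(1, 2)))), Pow(Add(-2, N), Rational(1, 2))) = Mul(Pow(Add(-2, N), Rational(1, 2)), Add(N, Mul(Pow(5, Rational(1, 2)), Pow(Pow(N, 2), Rational(1, 2))))))
Mul(-68, Add(6, Function('g')(-4))) = Mul(-68, Add(6, Mul(Pow(Add(-2, -4), Rational(1, 2)), Add(-4, Mul(Pow(5, Rational(1, 2)), Pow(Pow(-4, 2), Rational(1, 2))))))) = Mul(-68, Add(6, Mul(Pow(-6, Rational(1, 2)), Add(-4, Mul(Pow(5, Rational(1, 2)), Pow(16, Rational(1, 2))))))) = Mul(-68, Add(6, Mul(Mul(I, Pow(6, Rational(1, 2))), Add(-4, Mul(Pow(5, Rational(1, 2)), 4))))) = Mul(-68, Add(6, Mul(Mul(I, Pow(6, Rational(1, 2))), Add(-4, Mul(4, Pow(5, Rational(1, 2))))))) = Mul(-68, Add(6, Mul(I, Pow(6, Rational(1, 2)), Add(-4, Mul(4, Pow(5, Rational(1, 2))))))) = Add(-408, Mul(-68, I, Pow(6, Rational(1, 2)), Add(-4, Mul(4, Pow(5, Rational(1, 2))))))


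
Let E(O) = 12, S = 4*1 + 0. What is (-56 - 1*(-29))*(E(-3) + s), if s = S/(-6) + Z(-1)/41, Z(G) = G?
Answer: -12519/41 ≈ -305.34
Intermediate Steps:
S = 4 (S = 4 + 0 = 4)
s = -85/123 (s = 4/(-6) - 1/41 = 4*(-1/6) - 1*1/41 = -2/3 - 1/41 = -85/123 ≈ -0.69106)
(-56 - 1*(-29))*(E(-3) + s) = (-56 - 1*(-29))*(12 - 85/123) = (-56 + 29)*(1391/123) = -27*1391/123 = -12519/41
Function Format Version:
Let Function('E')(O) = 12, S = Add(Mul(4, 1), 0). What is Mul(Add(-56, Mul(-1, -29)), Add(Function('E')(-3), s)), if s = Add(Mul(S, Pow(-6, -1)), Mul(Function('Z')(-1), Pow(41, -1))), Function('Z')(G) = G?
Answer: Rational(-12519, 41) ≈ -305.34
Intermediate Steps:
S = 4 (S = Add(4, 0) = 4)
s = Rational(-85, 123) (s = Add(Mul(4, Pow(-6, -1)), Mul(-1, Pow(41, -1))) = Add(Mul(4, Rational(-1, 6)), Mul(-1, Rational(1, 41))) = Add(Rational(-2, 3), Rational(-1, 41)) = Rational(-85, 123) ≈ -0.69106)
Mul(Add(-56, Mul(-1, -29)), Add(Function('E')(-3), s)) = Mul(Add(-56, Mul(-1, -29)), Add(12, Rational(-85, 123))) = Mul(Add(-56, 29), Rational(1391, 123)) = Mul(-27, Rational(1391, 123)) = Rational(-12519, 41)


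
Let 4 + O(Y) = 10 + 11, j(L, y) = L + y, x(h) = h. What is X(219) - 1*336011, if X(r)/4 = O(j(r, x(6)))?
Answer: -335943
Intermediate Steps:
O(Y) = 17 (O(Y) = -4 + (10 + 11) = -4 + 21 = 17)
X(r) = 68 (X(r) = 4*17 = 68)
X(219) - 1*336011 = 68 - 1*336011 = 68 - 336011 = -335943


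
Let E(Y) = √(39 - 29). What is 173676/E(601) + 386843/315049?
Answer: 386843/315049 + 86838*√10/5 ≈ 54922.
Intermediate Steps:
E(Y) = √10
173676/E(601) + 386843/315049 = 173676/(√10) + 386843/315049 = 173676*(√10/10) + 386843*(1/315049) = 86838*√10/5 + 386843/315049 = 386843/315049 + 86838*√10/5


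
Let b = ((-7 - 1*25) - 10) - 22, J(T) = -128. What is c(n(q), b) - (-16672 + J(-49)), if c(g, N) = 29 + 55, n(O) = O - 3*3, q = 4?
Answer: 16884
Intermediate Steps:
b = -64 (b = ((-7 - 25) - 10) - 22 = (-32 - 10) - 22 = -42 - 22 = -64)
n(O) = -9 + O (n(O) = O - 9 = -9 + O)
c(g, N) = 84
c(n(q), b) - (-16672 + J(-49)) = 84 - (-16672 - 128) = 84 - 1*(-16800) = 84 + 16800 = 16884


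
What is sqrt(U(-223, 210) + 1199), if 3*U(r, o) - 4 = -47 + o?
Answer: 2*sqrt(2823)/3 ≈ 35.421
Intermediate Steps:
U(r, o) = -43/3 + o/3 (U(r, o) = 4/3 + (-47 + o)/3 = 4/3 + (-47/3 + o/3) = -43/3 + o/3)
sqrt(U(-223, 210) + 1199) = sqrt((-43/3 + (1/3)*210) + 1199) = sqrt((-43/3 + 70) + 1199) = sqrt(167/3 + 1199) = sqrt(3764/3) = 2*sqrt(2823)/3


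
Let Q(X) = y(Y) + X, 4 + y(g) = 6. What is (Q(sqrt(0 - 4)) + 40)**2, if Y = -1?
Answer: 1760 + 168*I ≈ 1760.0 + 168.0*I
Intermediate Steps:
y(g) = 2 (y(g) = -4 + 6 = 2)
Q(X) = 2 + X
(Q(sqrt(0 - 4)) + 40)**2 = ((2 + sqrt(0 - 4)) + 40)**2 = ((2 + sqrt(-4)) + 40)**2 = ((2 + 2*I) + 40)**2 = (42 + 2*I)**2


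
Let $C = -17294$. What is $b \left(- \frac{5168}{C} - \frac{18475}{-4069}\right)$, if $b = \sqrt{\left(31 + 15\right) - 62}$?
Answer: $\frac{681070484 i}{35184643} \approx 19.357 i$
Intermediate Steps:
$b = 4 i$ ($b = \sqrt{46 - 62} = \sqrt{-16} = 4 i \approx 4.0 i$)
$b \left(- \frac{5168}{C} - \frac{18475}{-4069}\right) = 4 i \left(- \frac{5168}{-17294} - \frac{18475}{-4069}\right) = 4 i \left(\left(-5168\right) \left(- \frac{1}{17294}\right) - - \frac{18475}{4069}\right) = 4 i \left(\frac{2584}{8647} + \frac{18475}{4069}\right) = 4 i \frac{170267621}{35184643} = \frac{681070484 i}{35184643}$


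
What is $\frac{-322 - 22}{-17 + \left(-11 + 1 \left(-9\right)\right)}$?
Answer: $\frac{344}{37} \approx 9.2973$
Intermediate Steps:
$\frac{-322 - 22}{-17 + \left(-11 + 1 \left(-9\right)\right)} = - \frac{344}{-17 - 20} = - \frac{344}{-37} = \left(-344\right) \left(- \frac{1}{37}\right) = \frac{344}{37}$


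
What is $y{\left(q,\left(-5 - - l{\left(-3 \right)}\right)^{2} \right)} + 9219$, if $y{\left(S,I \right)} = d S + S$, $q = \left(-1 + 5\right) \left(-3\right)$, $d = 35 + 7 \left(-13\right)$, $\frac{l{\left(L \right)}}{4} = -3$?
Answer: $9879$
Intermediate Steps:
$l{\left(L \right)} = -12$ ($l{\left(L \right)} = 4 \left(-3\right) = -12$)
$d = -56$ ($d = 35 - 91 = -56$)
$q = -12$ ($q = 4 \left(-3\right) = -12$)
$y{\left(S,I \right)} = - 55 S$ ($y{\left(S,I \right)} = - 56 S + S = - 55 S$)
$y{\left(q,\left(-5 - - l{\left(-3 \right)}\right)^{2} \right)} + 9219 = \left(-55\right) \left(-12\right) + 9219 = 660 + 9219 = 9879$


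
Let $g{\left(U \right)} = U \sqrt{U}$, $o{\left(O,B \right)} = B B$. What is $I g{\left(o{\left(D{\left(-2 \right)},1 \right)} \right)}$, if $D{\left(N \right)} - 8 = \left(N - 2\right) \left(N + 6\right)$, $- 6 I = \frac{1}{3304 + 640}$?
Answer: $- \frac{1}{23664} \approx -4.2258 \cdot 10^{-5}$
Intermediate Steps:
$I = - \frac{1}{23664}$ ($I = - \frac{1}{6 \left(3304 + 640\right)} = - \frac{1}{6 \cdot 3944} = \left(- \frac{1}{6}\right) \frac{1}{3944} = - \frac{1}{23664} \approx -4.2258 \cdot 10^{-5}$)
$D{\left(N \right)} = 8 + \left(-2 + N\right) \left(6 + N\right)$ ($D{\left(N \right)} = 8 + \left(N - 2\right) \left(N + 6\right) = 8 + \left(-2 + N\right) \left(6 + N\right)$)
$o{\left(O,B \right)} = B^{2}$
$g{\left(U \right)} = U^{\frac{3}{2}}$
$I g{\left(o{\left(D{\left(-2 \right)},1 \right)} \right)} = - \frac{\left(1^{2}\right)^{\frac{3}{2}}}{23664} = - \frac{1^{\frac{3}{2}}}{23664} = \left(- \frac{1}{23664}\right) 1 = - \frac{1}{23664}$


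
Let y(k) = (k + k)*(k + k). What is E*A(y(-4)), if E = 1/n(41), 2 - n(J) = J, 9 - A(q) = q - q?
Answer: -3/13 ≈ -0.23077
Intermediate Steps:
y(k) = 4*k**2 (y(k) = (2*k)*(2*k) = 4*k**2)
A(q) = 9 (A(q) = 9 - (q - q) = 9 - 1*0 = 9 + 0 = 9)
n(J) = 2 - J
E = -1/39 (E = 1/(2 - 1*41) = 1/(2 - 41) = 1/(-39) = -1/39 ≈ -0.025641)
E*A(y(-4)) = -1/39*9 = -3/13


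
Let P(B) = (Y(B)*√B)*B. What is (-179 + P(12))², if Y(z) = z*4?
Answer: 4013353 - 412416*√3 ≈ 3.2990e+6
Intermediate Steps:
Y(z) = 4*z
P(B) = 4*B^(5/2) (P(B) = ((4*B)*√B)*B = (4*B^(3/2))*B = 4*B^(5/2))
(-179 + P(12))² = (-179 + 4*12^(5/2))² = (-179 + 4*(288*√3))² = (-179 + 1152*√3)²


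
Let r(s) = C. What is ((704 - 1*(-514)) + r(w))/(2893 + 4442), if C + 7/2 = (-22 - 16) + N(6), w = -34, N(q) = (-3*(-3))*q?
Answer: 2461/14670 ≈ 0.16776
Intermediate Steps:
N(q) = 9*q
C = 25/2 (C = -7/2 + ((-22 - 16) + 9*6) = -7/2 + (-38 + 54) = -7/2 + 16 = 25/2 ≈ 12.500)
r(s) = 25/2
((704 - 1*(-514)) + r(w))/(2893 + 4442) = ((704 - 1*(-514)) + 25/2)/(2893 + 4442) = ((704 + 514) + 25/2)/7335 = (1218 + 25/2)*(1/7335) = (2461/2)*(1/7335) = 2461/14670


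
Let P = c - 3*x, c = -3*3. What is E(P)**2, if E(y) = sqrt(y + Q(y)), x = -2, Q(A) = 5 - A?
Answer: 5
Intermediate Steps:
c = -9
P = -3 (P = -9 - 3*(-2) = -9 + 6 = -3)
E(y) = sqrt(5) (E(y) = sqrt(y + (5 - y)) = sqrt(5))
E(P)**2 = (sqrt(5))**2 = 5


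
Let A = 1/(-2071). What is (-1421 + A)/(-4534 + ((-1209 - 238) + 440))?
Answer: 980964/3825137 ≈ 0.25645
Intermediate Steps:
A = -1/2071 ≈ -0.00048286
(-1421 + A)/(-4534 + ((-1209 - 238) + 440)) = (-1421 - 1/2071)/(-4534 + ((-1209 - 238) + 440)) = -2942892/(2071*(-4534 + (-1447 + 440))) = -2942892/(2071*(-4534 - 1007)) = -2942892/2071/(-5541) = -2942892/2071*(-1/5541) = 980964/3825137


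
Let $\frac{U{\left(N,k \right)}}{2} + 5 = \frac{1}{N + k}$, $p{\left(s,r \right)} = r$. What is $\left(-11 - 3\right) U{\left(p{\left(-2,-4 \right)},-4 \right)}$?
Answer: $\frac{287}{2} \approx 143.5$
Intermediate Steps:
$U{\left(N,k \right)} = -10 + \frac{2}{N + k}$
$\left(-11 - 3\right) U{\left(p{\left(-2,-4 \right)},-4 \right)} = \left(-11 - 3\right) \frac{2 \left(1 - -20 - -20\right)}{-4 - 4} = - 14 \frac{2 \left(1 + 20 + 20\right)}{-8} = - 14 \cdot 2 \left(- \frac{1}{8}\right) 41 = \left(-14\right) \left(- \frac{41}{4}\right) = \frac{287}{2}$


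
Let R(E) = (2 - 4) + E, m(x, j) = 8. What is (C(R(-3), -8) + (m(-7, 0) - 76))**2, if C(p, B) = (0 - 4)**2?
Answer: 2704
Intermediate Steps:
R(E) = -2 + E
C(p, B) = 16 (C(p, B) = (-4)**2 = 16)
(C(R(-3), -8) + (m(-7, 0) - 76))**2 = (16 + (8 - 76))**2 = (16 - 68)**2 = (-52)**2 = 2704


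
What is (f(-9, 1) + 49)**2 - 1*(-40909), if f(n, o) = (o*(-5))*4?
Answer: 41750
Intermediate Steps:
f(n, o) = -20*o (f(n, o) = -5*o*4 = -20*o)
(f(-9, 1) + 49)**2 - 1*(-40909) = (-20*1 + 49)**2 - 1*(-40909) = (-20 + 49)**2 + 40909 = 29**2 + 40909 = 841 + 40909 = 41750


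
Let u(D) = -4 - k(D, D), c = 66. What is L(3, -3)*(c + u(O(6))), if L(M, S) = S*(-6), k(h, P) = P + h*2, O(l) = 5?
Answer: 846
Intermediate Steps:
k(h, P) = P + 2*h
L(M, S) = -6*S
u(D) = -4 - 3*D (u(D) = -4 - (D + 2*D) = -4 - 3*D)
L(3, -3)*(c + u(O(6))) = (-6*(-3))*(66 + (-4 - 3*5)) = 18*(66 + (-4 - 15)) = 18*(66 - 19) = 18*47 = 846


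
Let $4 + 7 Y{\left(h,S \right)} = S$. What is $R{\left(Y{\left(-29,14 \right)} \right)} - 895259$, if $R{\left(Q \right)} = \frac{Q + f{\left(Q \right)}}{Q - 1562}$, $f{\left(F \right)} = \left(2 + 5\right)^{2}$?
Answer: $- \frac{9779809669}{10924} \approx -8.9526 \cdot 10^{5}$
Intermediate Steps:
$Y{\left(h,S \right)} = - \frac{4}{7} + \frac{S}{7}$
$f{\left(F \right)} = 49$ ($f{\left(F \right)} = 7^{2} = 49$)
$R{\left(Q \right)} = \frac{49 + Q}{-1562 + Q}$ ($R{\left(Q \right)} = \frac{Q + 49}{Q - 1562} = \frac{49 + Q}{-1562 + Q}$)
$R{\left(Y{\left(-29,14 \right)} \right)} - 895259 = \frac{49 + \left(- \frac{4}{7} + \frac{1}{7} \cdot 14\right)}{-1562 + \left(- \frac{4}{7} + \frac{1}{7} \cdot 14\right)} - 895259 = \frac{49 + \left(- \frac{4}{7} + 2\right)}{-1562 + \left(- \frac{4}{7} + 2\right)} - 895259 = \frac{49 + \frac{10}{7}}{-1562 + \frac{10}{7}} - 895259 = \frac{1}{- \frac{10924}{7}} \cdot \frac{353}{7} - 895259 = \left(- \frac{7}{10924}\right) \frac{353}{7} - 895259 = - \frac{353}{10924} - 895259 = - \frac{9779809669}{10924}$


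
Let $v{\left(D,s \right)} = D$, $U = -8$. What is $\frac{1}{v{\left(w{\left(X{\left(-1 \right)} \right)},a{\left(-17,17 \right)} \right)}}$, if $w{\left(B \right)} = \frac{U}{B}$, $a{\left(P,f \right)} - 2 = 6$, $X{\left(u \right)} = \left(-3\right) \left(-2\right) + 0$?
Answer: $- \frac{3}{4} \approx -0.75$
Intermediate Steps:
$X{\left(u \right)} = 6$ ($X{\left(u \right)} = 6 + 0 = 6$)
$a{\left(P,f \right)} = 8$ ($a{\left(P,f \right)} = 2 + 6 = 8$)
$w{\left(B \right)} = - \frac{8}{B}$
$\frac{1}{v{\left(w{\left(X{\left(-1 \right)} \right)},a{\left(-17,17 \right)} \right)}} = \frac{1}{\left(-8\right) \frac{1}{6}} = \frac{1}{- \frac{4}{3}} = - \frac{3}{4}$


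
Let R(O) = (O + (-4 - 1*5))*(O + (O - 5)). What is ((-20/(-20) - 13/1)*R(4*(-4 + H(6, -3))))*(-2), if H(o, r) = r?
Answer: 54168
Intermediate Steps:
R(O) = (-9 + O)*(-5 + 2*O) (R(O) = (O + (-4 - 5))*(O + (-5 + O)) = (O - 9)*(-5 + 2*O) = (-9 + O)*(-5 + 2*O))
((-20/(-20) - 13/1)*R(4*(-4 + H(6, -3))))*(-2) = ((-20/(-20) - 13/1)*(45 - 92*(-4 - 3) + 2*(4*(-4 - 3))²))*(-2) = ((-20*(-1/20) - 13*1)*(45 - 92*(-7) + 2*(4*(-7))²))*(-2) = ((1 - 13)*(45 - 23*(-28) + 2*(-28)²))*(-2) = -12*(45 + 644 + 2*784)*(-2) = -12*(45 + 644 + 1568)*(-2) = -12*2257*(-2) = -27084*(-2) = 54168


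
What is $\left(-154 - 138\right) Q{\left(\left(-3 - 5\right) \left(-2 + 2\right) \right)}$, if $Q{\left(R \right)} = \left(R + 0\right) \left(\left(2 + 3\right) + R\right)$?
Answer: $0$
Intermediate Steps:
$Q{\left(R \right)} = R \left(5 + R\right)$
$\left(-154 - 138\right) Q{\left(\left(-3 - 5\right) \left(-2 + 2\right) \right)} = \left(-154 - 138\right) \left(-3 - 5\right) \left(-2 + 2\right) \left(5 + \left(-3 - 5\right) \left(-2 + 2\right)\right) = - 292 \left(-8\right) 0 \left(5 - 0\right) = - 292 \cdot 0 \left(5 + 0\right) = - 292 \cdot 0 \cdot 5 = \left(-292\right) 0 = 0$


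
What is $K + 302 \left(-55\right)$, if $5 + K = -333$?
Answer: $-16948$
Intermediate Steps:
$K = -338$ ($K = -5 - 333 = -338$)
$K + 302 \left(-55\right) = -338 + 302 \left(-55\right) = -338 - 16610 = -16948$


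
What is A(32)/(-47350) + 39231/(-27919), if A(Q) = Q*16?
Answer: -935941189/660982325 ≈ -1.4160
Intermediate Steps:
A(Q) = 16*Q
A(32)/(-47350) + 39231/(-27919) = (16*32)/(-47350) + 39231/(-27919) = 512*(-1/47350) + 39231*(-1/27919) = -256/23675 - 39231/27919 = -935941189/660982325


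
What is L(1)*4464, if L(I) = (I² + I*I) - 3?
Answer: -4464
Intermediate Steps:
L(I) = -3 + 2*I² (L(I) = (I² + I²) - 3 = 2*I² - 3 = -3 + 2*I²)
L(1)*4464 = (-3 + 2*1²)*4464 = (-3 + 2*1)*4464 = (-3 + 2)*4464 = -1*4464 = -4464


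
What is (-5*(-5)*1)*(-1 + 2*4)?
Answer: 175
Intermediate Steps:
(-5*(-5)*1)*(-1 + 2*4) = (25*1)*(-1 + 8) = 25*7 = 175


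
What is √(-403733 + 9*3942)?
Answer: I*√368255 ≈ 606.84*I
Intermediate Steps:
√(-403733 + 9*3942) = √(-403733 + 35478) = √(-368255) = I*√368255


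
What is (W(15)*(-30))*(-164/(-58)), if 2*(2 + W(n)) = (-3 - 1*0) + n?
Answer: -9840/29 ≈ -339.31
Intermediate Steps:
W(n) = -7/2 + n/2 (W(n) = -2 + ((-3 - 1*0) + n)/2 = -2 + ((-3 + 0) + n)/2 = -2 + (-3 + n)/2 = -2 + (-3/2 + n/2) = -7/2 + n/2)
(W(15)*(-30))*(-164/(-58)) = ((-7/2 + (½)*15)*(-30))*(-164/(-58)) = ((-7/2 + 15/2)*(-30))*(-164*(-1/58)) = (4*(-30))*(82/29) = -120*82/29 = -9840/29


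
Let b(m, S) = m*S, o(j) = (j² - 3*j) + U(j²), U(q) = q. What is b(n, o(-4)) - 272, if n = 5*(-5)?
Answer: -1372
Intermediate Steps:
o(j) = -3*j + 2*j² (o(j) = (j² - 3*j) + j² = -3*j + 2*j²)
n = -25
b(m, S) = S*m
b(n, o(-4)) - 272 = -4*(-3 + 2*(-4))*(-25) - 272 = -4*(-3 - 8)*(-25) - 272 = -4*(-11)*(-25) - 272 = 44*(-25) - 272 = -1100 - 272 = -1372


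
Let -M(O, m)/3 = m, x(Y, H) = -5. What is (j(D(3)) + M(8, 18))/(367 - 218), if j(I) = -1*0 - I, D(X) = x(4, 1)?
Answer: -49/149 ≈ -0.32886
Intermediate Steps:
M(O, m) = -3*m
D(X) = -5
j(I) = -I (j(I) = 0 - I = -I)
(j(D(3)) + M(8, 18))/(367 - 218) = (-1*(-5) - 3*18)/(367 - 218) = (5 - 54)/149 = -49*1/149 = -49/149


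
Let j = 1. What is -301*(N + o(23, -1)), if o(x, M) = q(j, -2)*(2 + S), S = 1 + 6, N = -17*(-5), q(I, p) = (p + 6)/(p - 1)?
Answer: -21973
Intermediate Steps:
q(I, p) = (6 + p)/(-1 + p)
N = 85
S = 7
o(x, M) = -12 (o(x, M) = ((6 - 2)/(-1 - 2))*(2 + 7) = (4/(-3))*9 = -⅓*4*9 = -4/3*9 = -12)
-301*(N + o(23, -1)) = -301*(85 - 12) = -301*73 = -21973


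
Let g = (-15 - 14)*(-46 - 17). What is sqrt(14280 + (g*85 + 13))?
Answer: 2*sqrt(42397) ≈ 411.81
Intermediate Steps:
g = 1827 (g = -29*(-63) = 1827)
sqrt(14280 + (g*85 + 13)) = sqrt(14280 + (1827*85 + 13)) = sqrt(14280 + (155295 + 13)) = sqrt(14280 + 155308) = sqrt(169588) = 2*sqrt(42397)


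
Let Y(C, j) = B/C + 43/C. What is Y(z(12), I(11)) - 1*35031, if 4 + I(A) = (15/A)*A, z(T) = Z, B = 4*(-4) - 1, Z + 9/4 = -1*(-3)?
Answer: -104989/3 ≈ -34996.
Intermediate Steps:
Z = ¾ (Z = -9/4 - 1*(-3) = -9/4 + 3 = ¾ ≈ 0.75000)
B = -17 (B = -16 - 1 = -17)
z(T) = ¾
I(A) = 11 (I(A) = -4 + (15/A)*A = -4 + 15 = 11)
Y(C, j) = 26/C (Y(C, j) = -17/C + 43/C = 26/C)
Y(z(12), I(11)) - 1*35031 = 26/(¾) - 1*35031 = 26*(4/3) - 35031 = 104/3 - 35031 = -104989/3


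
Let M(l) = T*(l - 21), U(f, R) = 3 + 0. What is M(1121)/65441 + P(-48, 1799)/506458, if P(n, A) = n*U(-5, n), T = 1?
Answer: 273840148/16571558989 ≈ 0.016525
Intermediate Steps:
U(f, R) = 3
P(n, A) = 3*n (P(n, A) = n*3 = 3*n)
M(l) = -21 + l (M(l) = 1*(l - 21) = 1*(-21 + l) = -21 + l)
M(1121)/65441 + P(-48, 1799)/506458 = (-21 + 1121)/65441 + (3*(-48))/506458 = 1100*(1/65441) - 144*1/506458 = 1100/65441 - 72/253229 = 273840148/16571558989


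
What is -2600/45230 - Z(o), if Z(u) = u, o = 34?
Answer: -154042/4523 ≈ -34.057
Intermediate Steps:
-2600/45230 - Z(o) = -2600/45230 - 1*34 = -2600*1/45230 - 34 = -260/4523 - 34 = -154042/4523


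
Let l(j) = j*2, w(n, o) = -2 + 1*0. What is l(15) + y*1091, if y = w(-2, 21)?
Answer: -2152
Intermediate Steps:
w(n, o) = -2 (w(n, o) = -2 + 0 = -2)
l(j) = 2*j
y = -2
l(15) + y*1091 = 2*15 - 2*1091 = 30 - 2182 = -2152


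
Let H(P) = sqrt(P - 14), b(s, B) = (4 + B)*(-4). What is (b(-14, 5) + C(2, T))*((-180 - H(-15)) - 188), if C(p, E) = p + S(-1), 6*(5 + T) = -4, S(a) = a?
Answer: 12880 + 35*I*sqrt(29) ≈ 12880.0 + 188.48*I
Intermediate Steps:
b(s, B) = -16 - 4*B
H(P) = sqrt(-14 + P)
T = -17/3 (T = -5 + (1/6)*(-4) = -5 - 2/3 = -17/3 ≈ -5.6667)
C(p, E) = -1 + p (C(p, E) = p - 1 = -1 + p)
(b(-14, 5) + C(2, T))*((-180 - H(-15)) - 188) = ((-16 - 4*5) + (-1 + 2))*((-180 - sqrt(-14 - 15)) - 188) = ((-16 - 20) + 1)*((-180 - sqrt(-29)) - 188) = (-36 + 1)*((-180 - I*sqrt(29)) - 188) = -35*((-180 - I*sqrt(29)) - 188) = -35*(-368 - I*sqrt(29)) = 12880 + 35*I*sqrt(29)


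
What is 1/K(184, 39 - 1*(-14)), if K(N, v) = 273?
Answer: 1/273 ≈ 0.0036630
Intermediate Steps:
1/K(184, 39 - 1*(-14)) = 1/273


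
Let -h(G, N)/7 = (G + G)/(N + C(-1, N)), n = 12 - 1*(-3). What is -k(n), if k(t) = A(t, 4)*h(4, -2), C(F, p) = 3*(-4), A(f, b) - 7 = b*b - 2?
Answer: -84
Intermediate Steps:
A(f, b) = 5 + b**2 (A(f, b) = 7 + (b*b - 2) = 7 + (b**2 - 2) = 7 + (-2 + b**2) = 5 + b**2)
C(F, p) = -12
n = 15 (n = 12 + 3 = 15)
h(G, N) = -14*G/(-12 + N) (h(G, N) = -7*(G + G)/(N - 12) = -7*2*G/(-12 + N) = -14*G/(-12 + N))
k(t) = 84 (k(t) = (5 + 4**2)*(-14*4/(-12 - 2)) = (5 + 16)*(-14*4/(-14)) = 21*(-14*4*(-1/14)) = 21*4 = 84)
-k(n) = -1*84 = -84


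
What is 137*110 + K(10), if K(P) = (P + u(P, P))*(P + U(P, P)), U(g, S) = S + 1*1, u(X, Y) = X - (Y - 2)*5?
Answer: 14650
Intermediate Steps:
u(X, Y) = 10 + X - 5*Y (u(X, Y) = X - (-2 + Y)*5 = X - (-10 + 5*Y) = X + (10 - 5*Y) = 10 + X - 5*Y)
U(g, S) = 1 + S (U(g, S) = S + 1 = 1 + S)
K(P) = (1 + 2*P)*(10 - 3*P) (K(P) = (P + (10 + P - 5*P))*(P + (1 + P)) = (P + (10 - 4*P))*(1 + 2*P) = (10 - 3*P)*(1 + 2*P) = (1 + 2*P)*(10 - 3*P))
137*110 + K(10) = 137*110 + (10 - 6*10**2 + 17*10) = 15070 + (10 - 6*100 + 170) = 15070 + (10 - 600 + 170) = 15070 - 420 = 14650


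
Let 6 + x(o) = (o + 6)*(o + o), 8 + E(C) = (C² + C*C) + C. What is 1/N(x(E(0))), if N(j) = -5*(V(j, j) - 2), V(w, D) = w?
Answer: -1/120 ≈ -0.0083333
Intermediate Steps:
E(C) = -8 + C + 2*C² (E(C) = -8 + ((C² + C*C) + C) = -8 + ((C² + C²) + C) = -8 + (2*C² + C) = -8 + (C + 2*C²) = -8 + C + 2*C²)
x(o) = -6 + 2*o*(6 + o) (x(o) = -6 + (o + 6)*(o + o) = -6 + (6 + o)*(2*o) = -6 + 2*o*(6 + o))
N(j) = 10 - 5*j (N(j) = -5*(j - 2) = -5*(-2 + j) = 10 - 5*j)
1/N(x(E(0))) = 1/(10 - 5*(-6 + 2*(-8 + 0 + 2*0²)² + 12*(-8 + 0 + 2*0²))) = 1/(10 - 5*(-6 + 2*(-8 + 0 + 2*0)² + 12*(-8 + 0 + 2*0))) = 1/(10 - 5*(-6 + 2*(-8 + 0 + 0)² + 12*(-8 + 0 + 0))) = 1/(10 - 5*(-6 + 2*(-8)² + 12*(-8))) = 1/(10 - 5*(-6 + 2*64 - 96)) = 1/(10 - 5*(-6 + 128 - 96)) = 1/(10 - 5*26) = 1/(10 - 130) = 1/(-120) = -1/120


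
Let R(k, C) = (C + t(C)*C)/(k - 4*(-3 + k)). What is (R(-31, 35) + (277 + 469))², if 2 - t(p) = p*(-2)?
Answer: 5340721/9 ≈ 5.9341e+5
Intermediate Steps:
t(p) = 2 + 2*p (t(p) = 2 - p*(-2) = 2 - (-2)*p = 2 + 2*p)
R(k, C) = (C + C*(2 + 2*C))/(12 - 3*k) (R(k, C) = (C + (2 + 2*C)*C)/(k - 4*(-3 + k)) = (C + C*(2 + 2*C))/(k + (12 - 4*k)) = (C + C*(2 + 2*C))/(12 - 3*k))
(R(-31, 35) + (277 + 469))² = (-1*35*(3 + 2*35)/(-12 + 3*(-31)) + (277 + 469))² = (-1*35*(3 + 70)/(-12 - 93) + 746)² = (-1*35*73/(-105) + 746)² = (-1*35*(-1/105)*73 + 746)² = (73/3 + 746)² = (2311/3)² = 5340721/9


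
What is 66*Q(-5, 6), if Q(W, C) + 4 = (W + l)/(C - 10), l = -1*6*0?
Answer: -363/2 ≈ -181.50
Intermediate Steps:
l = 0 (l = -6*0 = 0)
Q(W, C) = -4 + W/(-10 + C) (Q(W, C) = -4 + (W + 0)/(C - 10) = -4 + W/(-10 + C))
66*Q(-5, 6) = 66*((40 - 5 - 4*6)/(-10 + 6)) = 66*((40 - 5 - 24)/(-4)) = 66*(-¼*11) = 66*(-11/4) = -363/2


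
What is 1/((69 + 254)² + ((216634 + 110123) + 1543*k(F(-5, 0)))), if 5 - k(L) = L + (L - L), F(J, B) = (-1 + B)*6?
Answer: 1/448059 ≈ 2.2318e-6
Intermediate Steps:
F(J, B) = -6 + 6*B
k(L) = 5 - L (k(L) = 5 - (L + (L - L)) = 5 - (L + 0) = 5 - L)
1/((69 + 254)² + ((216634 + 110123) + 1543*k(F(-5, 0)))) = 1/((69 + 254)² + ((216634 + 110123) + 1543*(5 - (-6 + 6*0)))) = 1/(323² + (326757 + 1543*(5 - (-6 + 0)))) = 1/(104329 + (326757 + 1543*(5 - 1*(-6)))) = 1/(104329 + (326757 + 1543*(5 + 6))) = 1/(104329 + (326757 + 1543*11)) = 1/(104329 + (326757 + 16973)) = 1/(104329 + 343730) = 1/448059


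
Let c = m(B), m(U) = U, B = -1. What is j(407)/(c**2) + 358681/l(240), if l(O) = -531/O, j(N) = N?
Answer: -28622441/177 ≈ -1.6171e+5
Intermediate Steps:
c = -1
j(407)/(c**2) + 358681/l(240) = 407/((-1)**2) + 358681/((-531/240)) = 407/1 + 358681/((-531*1/240)) = 407*1 + 358681/(-177/80) = 407 + 358681*(-80/177) = 407 - 28694480/177 = -28622441/177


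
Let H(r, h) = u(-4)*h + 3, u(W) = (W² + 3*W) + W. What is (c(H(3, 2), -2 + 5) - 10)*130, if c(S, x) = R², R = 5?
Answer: 1950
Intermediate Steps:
u(W) = W² + 4*W
H(r, h) = 3 (H(r, h) = (-4*(4 - 4))*h + 3 = (-4*0)*h + 3 = 0*h + 3 = 0 + 3 = 3)
c(S, x) = 25 (c(S, x) = 5² = 25)
(c(H(3, 2), -2 + 5) - 10)*130 = (25 - 10)*130 = 15*130 = 1950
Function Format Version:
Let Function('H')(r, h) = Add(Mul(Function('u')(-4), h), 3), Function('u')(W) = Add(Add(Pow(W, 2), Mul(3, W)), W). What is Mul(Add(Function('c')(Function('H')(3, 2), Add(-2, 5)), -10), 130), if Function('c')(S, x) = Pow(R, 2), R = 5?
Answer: 1950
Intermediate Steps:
Function('u')(W) = Add(Pow(W, 2), Mul(4, W))
Function('H')(r, h) = 3 (Function('H')(r, h) = Add(Mul(Mul(-4, Add(4, -4)), h), 3) = Add(Mul(Mul(-4, 0), h), 3) = Add(Mul(0, h), 3) = Add(0, 3) = 3)
Function('c')(S, x) = 25 (Function('c')(S, x) = Pow(5, 2) = 25)
Mul(Add(Function('c')(Function('H')(3, 2), Add(-2, 5)), -10), 130) = Mul(Add(25, -10), 130) = Mul(15, 130) = 1950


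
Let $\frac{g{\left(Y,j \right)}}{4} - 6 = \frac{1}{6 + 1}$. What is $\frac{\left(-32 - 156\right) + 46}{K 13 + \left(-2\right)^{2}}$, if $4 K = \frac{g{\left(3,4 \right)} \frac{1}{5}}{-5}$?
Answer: $- \frac{24850}{141} \approx -176.24$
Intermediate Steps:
$g{\left(Y,j \right)} = \frac{172}{7}$ ($g{\left(Y,j \right)} = 24 + \frac{4}{6 + 1} = 24 + \frac{4}{7} = \frac{172}{7}$)
$K = - \frac{43}{175}$ ($K = \frac{\frac{172}{7 \cdot 5} \frac{1}{-5}}{4} = \frac{\frac{172}{7} \cdot \frac{1}{5} \left(- \frac{1}{5}\right)}{4} = \frac{\frac{172}{35} \left(- \frac{1}{5}\right)}{4} = \frac{1}{4} \left(- \frac{172}{175}\right) = - \frac{43}{175} \approx -0.24571$)
$\frac{\left(-32 - 156\right) + 46}{K 13 + \left(-2\right)^{2}} = \frac{\left(-32 - 156\right) + 46}{\left(- \frac{43}{175}\right) 13 + \left(-2\right)^{2}} = \frac{-188 + 46}{- \frac{559}{175} + 4} = - \frac{142}{\frac{141}{175}} = \left(-142\right) \frac{175}{141} = - \frac{24850}{141}$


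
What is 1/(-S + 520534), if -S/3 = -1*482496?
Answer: -1/926954 ≈ -1.0788e-6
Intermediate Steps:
S = 1447488 (S = -(-3)*482496 = -3*(-482496) = 1447488)
1/(-S + 520534) = 1/(-1*1447488 + 520534) = 1/(-1447488 + 520534) = 1/(-926954) = -1/926954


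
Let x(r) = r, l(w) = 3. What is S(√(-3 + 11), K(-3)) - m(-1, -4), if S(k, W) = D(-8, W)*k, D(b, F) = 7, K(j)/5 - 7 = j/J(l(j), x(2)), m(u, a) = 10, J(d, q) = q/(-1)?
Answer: -10 + 14*√2 ≈ 9.7990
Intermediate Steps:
J(d, q) = -q (J(d, q) = q*(-1) = -q)
K(j) = 35 - 5*j/2 (K(j) = 35 + 5*(j/((-1*2))) = 35 + 5*(j/(-2)) = 35 + 5*(j*(-½)) = 35 + 5*(-j/2) = 35 - 5*j/2)
S(k, W) = 7*k
S(√(-3 + 11), K(-3)) - m(-1, -4) = 7*√(-3 + 11) - 1*10 = 7*√8 - 10 = 7*(2*√2) - 10 = 14*√2 - 10 = -10 + 14*√2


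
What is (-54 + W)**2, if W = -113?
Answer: 27889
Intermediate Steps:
(-54 + W)**2 = (-54 - 113)**2 = (-167)**2 = 27889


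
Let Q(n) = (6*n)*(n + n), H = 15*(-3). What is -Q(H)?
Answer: -24300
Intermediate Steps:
H = -45
Q(n) = 12*n² (Q(n) = (6*n)*(2*n) = 12*n²)
-Q(H) = -12*(-45)² = -12*2025 = -1*24300 = -24300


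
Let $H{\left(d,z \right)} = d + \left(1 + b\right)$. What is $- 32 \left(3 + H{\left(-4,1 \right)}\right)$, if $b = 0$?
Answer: $0$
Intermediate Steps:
$H{\left(d,z \right)} = 1 + d$ ($H{\left(d,z \right)} = d + \left(1 + 0\right) = d + 1 = 1 + d$)
$- 32 \left(3 + H{\left(-4,1 \right)}\right) = - 32 \left(3 + \left(1 - 4\right)\right) = - 32 \left(3 - 3\right) = \left(-32\right) 0 = 0$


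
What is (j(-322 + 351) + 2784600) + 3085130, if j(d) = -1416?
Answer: 5868314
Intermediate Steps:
(j(-322 + 351) + 2784600) + 3085130 = (-1416 + 2784600) + 3085130 = 2783184 + 3085130 = 5868314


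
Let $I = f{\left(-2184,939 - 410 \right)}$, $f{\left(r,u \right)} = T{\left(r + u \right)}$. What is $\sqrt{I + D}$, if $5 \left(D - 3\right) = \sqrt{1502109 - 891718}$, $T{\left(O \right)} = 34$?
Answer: $\frac{\sqrt{925 + 5 \sqrt{610391}}}{5} \approx 13.902$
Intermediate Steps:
$f{\left(r,u \right)} = 34$
$D = 3 + \frac{\sqrt{610391}}{5}$ ($D = 3 + \frac{\sqrt{1502109 - 891718}}{5} = 3 + \frac{\sqrt{610391}}{5} \approx 159.26$)
$I = 34$
$\sqrt{I + D} = \sqrt{34 + \left(3 + \frac{\sqrt{610391}}{5}\right)} = \sqrt{37 + \frac{\sqrt{610391}}{5}}$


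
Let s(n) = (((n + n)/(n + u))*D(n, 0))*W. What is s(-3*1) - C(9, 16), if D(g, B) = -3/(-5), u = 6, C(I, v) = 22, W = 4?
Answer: -134/5 ≈ -26.800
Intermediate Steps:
D(g, B) = ⅗ (D(g, B) = -3*(-⅕) = ⅗)
s(n) = 24*n/(5*(6 + n)) (s(n) = (((n + n)/(n + 6))*(⅗))*4 = (((2*n)/(6 + n))*(⅗))*4 = ((2*n/(6 + n))*(⅗))*4 = (6*n/(5*(6 + n)))*4 = 24*n/(5*(6 + n)))
s(-3*1) - C(9, 16) = 24*(-3*1)/(5*(6 - 3*1)) - 1*22 = (24/5)*(-3)/(6 - 3) - 22 = (24/5)*(-3)/3 - 22 = (24/5)*(-3)*(⅓) - 22 = -24/5 - 22 = -134/5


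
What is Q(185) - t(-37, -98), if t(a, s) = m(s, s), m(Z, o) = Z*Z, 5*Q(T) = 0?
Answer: -9604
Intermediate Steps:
Q(T) = 0 (Q(T) = (⅕)*0 = 0)
m(Z, o) = Z²
t(a, s) = s²
Q(185) - t(-37, -98) = 0 - 1*(-98)² = 0 - 1*9604 = 0 - 9604 = -9604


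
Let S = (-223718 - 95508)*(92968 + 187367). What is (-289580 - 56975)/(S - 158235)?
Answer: 6301/1627097799 ≈ 3.8725e-6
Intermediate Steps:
S = -89490220710 (S = -319226*280335 = -89490220710)
(-289580 - 56975)/(S - 158235) = (-289580 - 56975)/(-89490220710 - 158235) = -346555/(-89490378945) = -346555*(-1/89490378945) = 6301/1627097799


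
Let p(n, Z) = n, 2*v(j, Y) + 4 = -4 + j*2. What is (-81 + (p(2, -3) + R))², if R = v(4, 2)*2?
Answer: 6241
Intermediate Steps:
v(j, Y) = -4 + j (v(j, Y) = -2 + (-4 + j*2)/2 = -2 + (-4 + 2*j)/2 = -2 + (-2 + j) = -4 + j)
R = 0 (R = (-4 + 4)*2 = 0*2 = 0)
(-81 + (p(2, -3) + R))² = (-81 + (2 + 0))² = (-81 + 2)² = (-79)² = 6241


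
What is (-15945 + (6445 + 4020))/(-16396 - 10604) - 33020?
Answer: -22288363/675 ≈ -33020.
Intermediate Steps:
(-15945 + (6445 + 4020))/(-16396 - 10604) - 33020 = (-15945 + 10465)/(-27000) - 33020 = -5480*(-1/27000) - 33020 = 137/675 - 33020 = -22288363/675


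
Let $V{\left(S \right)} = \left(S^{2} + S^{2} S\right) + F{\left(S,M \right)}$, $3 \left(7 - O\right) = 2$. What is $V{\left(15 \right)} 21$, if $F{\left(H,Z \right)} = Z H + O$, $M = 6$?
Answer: $77623$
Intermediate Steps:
$O = \frac{19}{3}$ ($O = 7 - \frac{2}{3} = \frac{19}{3} \approx 6.3333$)
$F{\left(H,Z \right)} = \frac{19}{3} + H Z$ ($F{\left(H,Z \right)} = Z H + \frac{19}{3} = H Z + \frac{19}{3} = \frac{19}{3} + H Z$)
$V{\left(S \right)} = \frac{19}{3} + S^{2} + S^{3} + 6 S$ ($V{\left(S \right)} = \left(S^{2} + S^{2} S\right) + \left(\frac{19}{3} + S 6\right) = \left(S^{2} + S^{3}\right) + \left(\frac{19}{3} + 6 S\right) = \frac{19}{3} + S^{2} + S^{3} + 6 S$)
$V{\left(15 \right)} 21 = \left(\frac{19}{3} + 15^{2} + 15^{3} + 6 \cdot 15\right) 21 = \left(\frac{19}{3} + 225 + 3375 + 90\right) 21 = \frac{11089}{3} \cdot 21 = 77623$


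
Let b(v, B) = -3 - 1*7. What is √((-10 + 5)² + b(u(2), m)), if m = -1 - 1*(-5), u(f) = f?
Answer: √15 ≈ 3.8730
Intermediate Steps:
m = 4 (m = -1 + 5 = 4)
b(v, B) = -10 (b(v, B) = -3 - 7 = -10)
√((-10 + 5)² + b(u(2), m)) = √((-10 + 5)² - 10) = √((-5)² - 10) = √(25 - 10) = √15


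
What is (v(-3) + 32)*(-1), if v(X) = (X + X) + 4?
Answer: -30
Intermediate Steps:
v(X) = 4 + 2*X (v(X) = 2*X + 4 = 4 + 2*X)
(v(-3) + 32)*(-1) = ((4 + 2*(-3)) + 32)*(-1) = ((4 - 6) + 32)*(-1) = (-2 + 32)*(-1) = 30*(-1) = -30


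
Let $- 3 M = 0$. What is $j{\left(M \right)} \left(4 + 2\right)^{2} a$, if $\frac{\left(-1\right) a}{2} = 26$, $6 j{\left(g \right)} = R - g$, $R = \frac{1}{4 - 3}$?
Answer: $-312$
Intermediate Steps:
$M = 0$ ($M = \left(- \frac{1}{3}\right) 0 = 0$)
$R = 1$ ($R = 1^{-1} = 1$)
$j{\left(g \right)} = \frac{1}{6} - \frac{g}{6}$ ($j{\left(g \right)} = \frac{1 - g}{6} = \frac{1}{6} - \frac{g}{6}$)
$a = -52$ ($a = \left(-2\right) 26 = -52$)
$j{\left(M \right)} \left(4 + 2\right)^{2} a = \left(\frac{1}{6} - 0\right) \left(4 + 2\right)^{2} \left(-52\right) = \left(\frac{1}{6} + 0\right) 6^{2} \left(-52\right) = \frac{1}{6} \cdot 36 \left(-52\right) = 6 \left(-52\right) = -312$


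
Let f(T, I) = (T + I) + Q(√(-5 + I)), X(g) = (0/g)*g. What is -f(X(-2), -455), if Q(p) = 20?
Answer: 435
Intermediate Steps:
X(g) = 0 (X(g) = 0*g = 0)
f(T, I) = 20 + I + T (f(T, I) = (T + I) + 20 = (I + T) + 20 = 20 + I + T)
-f(X(-2), -455) = -(20 - 455 + 0) = -1*(-435) = 435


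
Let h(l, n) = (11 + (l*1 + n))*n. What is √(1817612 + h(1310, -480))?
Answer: 2*√353483 ≈ 1189.1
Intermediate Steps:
h(l, n) = n*(11 + l + n) (h(l, n) = (11 + (l + n))*n = (11 + l + n)*n = n*(11 + l + n))
√(1817612 + h(1310, -480)) = √(1817612 - 480*(11 + 1310 - 480)) = √(1817612 - 480*841) = √(1817612 - 403680) = √1413932 = 2*√353483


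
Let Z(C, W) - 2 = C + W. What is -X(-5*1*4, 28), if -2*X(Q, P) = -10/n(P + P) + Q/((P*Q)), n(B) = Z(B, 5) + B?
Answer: -23/952 ≈ -0.024160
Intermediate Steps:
Z(C, W) = 2 + C + W (Z(C, W) = 2 + (C + W) = 2 + C + W)
n(B) = 7 + 2*B (n(B) = (2 + B + 5) + B = (7 + B) + B = 7 + 2*B)
X(Q, P) = 5/(7 + 4*P) - 1/(2*P) (X(Q, P) = -(-10/(7 + 2*(P + P)) + Q/((P*Q)))/2 = -(-10/(7 + 2*(2*P)) + Q*(1/(P*Q)))/2 = -(-10/(7 + 4*P) + 1/P)/2 = -(1/P - 10/(7 + 4*P))/2 = 5/(7 + 4*P) - 1/(2*P))
-X(-5*1*4, 28) = -(-7 + 6*28)/(2*28*(7 + 4*28)) = -(-7 + 168)/(2*28*(7 + 112)) = -161/(2*28*119) = -1*23/952 = -23/952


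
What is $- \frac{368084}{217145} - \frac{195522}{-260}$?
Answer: $\frac{847218457}{1129154} \approx 750.31$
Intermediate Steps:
$- \frac{368084}{217145} - \frac{195522}{-260} = \left(-368084\right) \frac{1}{217145} - - \frac{97761}{130} = - \frac{368084}{217145} + \frac{97761}{130} = \frac{847218457}{1129154}$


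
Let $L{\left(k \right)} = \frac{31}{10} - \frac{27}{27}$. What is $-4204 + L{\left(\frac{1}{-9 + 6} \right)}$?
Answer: $- \frac{42019}{10} \approx -4201.9$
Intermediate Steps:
$L{\left(k \right)} = \frac{21}{10}$ ($L{\left(k \right)} = 31 \cdot \frac{1}{10} - 1 = \frac{31}{10} - 1 = \frac{21}{10}$)
$-4204 + L{\left(\frac{1}{-9 + 6} \right)} = -4204 + \frac{21}{10} = - \frac{42019}{10}$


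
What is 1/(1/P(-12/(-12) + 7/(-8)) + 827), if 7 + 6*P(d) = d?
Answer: 55/45437 ≈ 0.0012105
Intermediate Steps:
P(d) = -7/6 + d/6
1/(1/P(-12/(-12) + 7/(-8)) + 827) = 1/(1/(-7/6 + (-12/(-12) + 7/(-8))/6) + 827) = 1/(1/(-7/6 + (-12*(-1/12) + 7*(-⅛))/6) + 827) = 1/(1/(-7/6 + (1 - 7/8)/6) + 827) = 1/(1/(-7/6 + (⅙)*(⅛)) + 827) = 1/(1/(-7/6 + 1/48) + 827) = 1/(1/(-55/48) + 827) = 1/(-48/55 + 827) = 1/(45437/55) = 55/45437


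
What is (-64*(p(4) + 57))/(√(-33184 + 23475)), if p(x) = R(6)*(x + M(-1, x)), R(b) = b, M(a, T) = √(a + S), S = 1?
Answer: 5184*I*√9709/9709 ≈ 52.611*I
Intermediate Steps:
M(a, T) = √(1 + a) (M(a, T) = √(a + 1) = √(1 + a))
p(x) = 6*x (p(x) = 6*(x + √(1 - 1)) = 6*(x + √0) = 6*(x + 0) = 6*x)
(-64*(p(4) + 57))/(√(-33184 + 23475)) = (-64*(6*4 + 57))/(√(-33184 + 23475)) = (-64*(24 + 57))/(√(-9709)) = (-64*81)/((I*√9709)) = -(-5184)*I*√9709/9709 = 5184*I*√9709/9709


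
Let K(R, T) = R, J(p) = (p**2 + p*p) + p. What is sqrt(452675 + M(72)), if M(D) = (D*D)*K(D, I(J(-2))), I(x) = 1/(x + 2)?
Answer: sqrt(825923) ≈ 908.80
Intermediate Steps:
J(p) = p + 2*p**2 (J(p) = (p**2 + p**2) + p = 2*p**2 + p = p + 2*p**2)
I(x) = 1/(2 + x)
M(D) = D**3 (M(D) = (D*D)*D = D**2*D = D**3)
sqrt(452675 + M(72)) = sqrt(452675 + 72**3) = sqrt(452675 + 373248) = sqrt(825923)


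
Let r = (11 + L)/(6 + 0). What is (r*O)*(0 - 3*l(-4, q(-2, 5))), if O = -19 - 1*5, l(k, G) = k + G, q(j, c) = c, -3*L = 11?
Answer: 88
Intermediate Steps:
L = -11/3 (L = -⅓*11 = -11/3 ≈ -3.6667)
r = 11/9 (r = (11 - 11/3)/(6 + 0) = (22/3)/6 = (22/3)*(⅙) = 11/9 ≈ 1.2222)
l(k, G) = G + k
O = -24 (O = -19 - 5 = -24)
(r*O)*(0 - 3*l(-4, q(-2, 5))) = ((11/9)*(-24))*(0 - 3*(5 - 4)) = -88*(0 - 3*1)/3 = -88*(0 - 3)/3 = -88/3*(-3) = 88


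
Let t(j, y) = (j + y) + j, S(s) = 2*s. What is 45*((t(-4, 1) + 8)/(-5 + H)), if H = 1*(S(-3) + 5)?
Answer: -15/2 ≈ -7.5000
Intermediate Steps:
H = -1 (H = 1*(2*(-3) + 5) = 1*(-6 + 5) = 1*(-1) = -1)
t(j, y) = y + 2*j
45*((t(-4, 1) + 8)/(-5 + H)) = 45*(((1 + 2*(-4)) + 8)/(-5 - 1)) = 45*(((1 - 8) + 8)/(-6)) = 45*((-7 + 8)*(-⅙)) = 45*(1*(-⅙)) = 45*(-⅙) = -15/2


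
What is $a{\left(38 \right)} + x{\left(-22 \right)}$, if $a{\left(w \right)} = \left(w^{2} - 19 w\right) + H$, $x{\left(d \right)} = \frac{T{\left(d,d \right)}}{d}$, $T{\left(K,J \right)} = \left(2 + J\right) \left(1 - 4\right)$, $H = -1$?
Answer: $\frac{7901}{11} \approx 718.27$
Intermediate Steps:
$T{\left(K,J \right)} = -6 - 3 J$ ($T{\left(K,J \right)} = \left(2 + J\right) \left(-3\right) = -6 - 3 J$)
$x{\left(d \right)} = \frac{-6 - 3 d}{d}$
$a{\left(w \right)} = -1 + w^{2} - 19 w$ ($a{\left(w \right)} = \left(w^{2} - 19 w\right) - 1 = -1 + w^{2} - 19 w$)
$a{\left(38 \right)} + x{\left(-22 \right)} = \left(-1 + 38^{2} - 722\right) - \left(3 + \frac{6}{-22}\right) = \left(-1 + 1444 - 722\right) - \frac{30}{11} = 721 + \left(-3 + \frac{3}{11}\right) = 721 - \frac{30}{11} = \frac{7901}{11}$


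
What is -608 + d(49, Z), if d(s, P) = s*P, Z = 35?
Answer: 1107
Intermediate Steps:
d(s, P) = P*s
-608 + d(49, Z) = -608 + 35*49 = -608 + 1715 = 1107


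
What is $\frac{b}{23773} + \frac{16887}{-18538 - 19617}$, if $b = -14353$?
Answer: $- \frac{73007182}{69773755} \approx -1.0463$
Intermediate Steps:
$\frac{b}{23773} + \frac{16887}{-18538 - 19617} = - \frac{14353}{23773} + \frac{16887}{-18538 - 19617} = \left(-14353\right) \frac{1}{23773} + \frac{16887}{-18538 - 19617} = - \frac{14353}{23773} + \frac{16887}{-38155} = - \frac{14353}{23773} + 16887 \left(- \frac{1}{38155}\right) = - \frac{14353}{23773} - \frac{1299}{2935} = - \frac{73007182}{69773755}$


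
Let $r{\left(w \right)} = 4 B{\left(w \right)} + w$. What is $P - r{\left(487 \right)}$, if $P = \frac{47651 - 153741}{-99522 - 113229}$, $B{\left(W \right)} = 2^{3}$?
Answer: $- \frac{110311679}{212751} \approx -518.5$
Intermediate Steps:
$B{\left(W \right)} = 8$
$r{\left(w \right)} = 32 + w$ ($r{\left(w \right)} = 4 \cdot 8 + w = 32 + w$)
$P = \frac{106090}{212751}$ ($P = - \frac{106090}{-212751} = \left(-106090\right) \left(- \frac{1}{212751}\right) = \frac{106090}{212751} \approx 0.49866$)
$P - r{\left(487 \right)} = \frac{106090}{212751} - \left(32 + 487\right) = \frac{106090}{212751} - 519 = - \frac{110311679}{212751}$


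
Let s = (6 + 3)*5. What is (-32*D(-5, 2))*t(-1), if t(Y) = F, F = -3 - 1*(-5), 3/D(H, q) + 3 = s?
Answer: -32/7 ≈ -4.5714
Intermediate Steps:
s = 45 (s = 9*5 = 45)
D(H, q) = 1/14 (D(H, q) = 3/(-3 + 45) = 3/42 = 3*(1/42) = 1/14)
F = 2 (F = -3 + 5 = 2)
t(Y) = 2
(-32*D(-5, 2))*t(-1) = -32*1/14*2 = -16/7*2 = -32/7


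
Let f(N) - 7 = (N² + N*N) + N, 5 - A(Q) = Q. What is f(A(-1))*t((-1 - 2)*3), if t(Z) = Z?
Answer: -765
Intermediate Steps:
A(Q) = 5 - Q
f(N) = 7 + N + 2*N² (f(N) = 7 + ((N² + N*N) + N) = 7 + ((N² + N²) + N) = 7 + (2*N² + N) = 7 + (N + 2*N²) = 7 + N + 2*N²)
f(A(-1))*t((-1 - 2)*3) = (7 + (5 - 1*(-1)) + 2*(5 - 1*(-1))²)*((-1 - 2)*3) = (7 + (5 + 1) + 2*(5 + 1)²)*(-3*3) = (7 + 6 + 2*6²)*(-9) = (7 + 6 + 2*36)*(-9) = (7 + 6 + 72)*(-9) = 85*(-9) = -765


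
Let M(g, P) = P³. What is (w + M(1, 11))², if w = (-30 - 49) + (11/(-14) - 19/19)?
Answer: 306355009/196 ≈ 1.5630e+6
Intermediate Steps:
w = -1131/14 (w = -79 + (11*(-1/14) - 19*1/19) = -79 + (-11/14 - 1) = -79 - 25/14 = -1131/14 ≈ -80.786)
(w + M(1, 11))² = (-1131/14 + 11³)² = (-1131/14 + 1331)² = (17503/14)² = 306355009/196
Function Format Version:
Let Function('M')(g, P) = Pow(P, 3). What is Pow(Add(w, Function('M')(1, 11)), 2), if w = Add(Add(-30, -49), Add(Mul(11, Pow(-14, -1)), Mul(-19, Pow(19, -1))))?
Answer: Rational(306355009, 196) ≈ 1.5630e+6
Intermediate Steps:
w = Rational(-1131, 14) (w = Add(-79, Add(Mul(11, Rational(-1, 14)), Mul(-19, Rational(1, 19)))) = Add(-79, Add(Rational(-11, 14), -1)) = Add(-79, Rational(-25, 14)) = Rational(-1131, 14) ≈ -80.786)
Pow(Add(w, Function('M')(1, 11)), 2) = Pow(Add(Rational(-1131, 14), Pow(11, 3)), 2) = Pow(Add(Rational(-1131, 14), 1331), 2) = Pow(Rational(17503, 14), 2) = Rational(306355009, 196)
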